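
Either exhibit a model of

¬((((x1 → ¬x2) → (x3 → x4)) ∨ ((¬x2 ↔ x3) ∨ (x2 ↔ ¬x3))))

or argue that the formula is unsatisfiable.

x1 = False, x2 = True, x3 = True, x4 = False

  ¬((((x1 → ¬x2) → (x3 → x4)) ∨ ((¬x2 ↔ x3) ∨ (x2 ↔ ¬x3)))) = True
    ((x1 → ¬x2) → (x3 → x4)) ∨ ((¬x2 ↔ x3) ∨ (x2 ↔ ¬x3)) = False
      (x1 → ¬x2) → (x3 → x4) = False
        x1 → ¬x2 = True
          ¬x2 = False
        x3 → x4 = False
      (¬x2 ↔ x3) ∨ (x2 ↔ ¬x3) = False
        ¬x2 ↔ x3 = False
          ¬x2 = False
        x2 ↔ ¬x3 = False
          ¬x3 = False
The formula evaluates to True.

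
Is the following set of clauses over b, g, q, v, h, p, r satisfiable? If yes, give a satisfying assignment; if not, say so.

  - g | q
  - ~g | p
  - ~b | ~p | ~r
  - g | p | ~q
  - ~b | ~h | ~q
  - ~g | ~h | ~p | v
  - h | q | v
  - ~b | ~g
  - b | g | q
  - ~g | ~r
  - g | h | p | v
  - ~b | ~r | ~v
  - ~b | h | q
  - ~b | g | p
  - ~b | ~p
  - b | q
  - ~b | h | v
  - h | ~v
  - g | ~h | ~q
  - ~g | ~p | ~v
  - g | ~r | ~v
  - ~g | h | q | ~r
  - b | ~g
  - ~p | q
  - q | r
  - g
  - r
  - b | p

Case r = True:
  (~g | ~r) forces g = False.
  Clause (g) is falsified — contradiction.
Case r = False:
  Clause (r) is falsified — contradiction.
Both cases fail, so the formula is unsatisfiable.

Unsatisfiable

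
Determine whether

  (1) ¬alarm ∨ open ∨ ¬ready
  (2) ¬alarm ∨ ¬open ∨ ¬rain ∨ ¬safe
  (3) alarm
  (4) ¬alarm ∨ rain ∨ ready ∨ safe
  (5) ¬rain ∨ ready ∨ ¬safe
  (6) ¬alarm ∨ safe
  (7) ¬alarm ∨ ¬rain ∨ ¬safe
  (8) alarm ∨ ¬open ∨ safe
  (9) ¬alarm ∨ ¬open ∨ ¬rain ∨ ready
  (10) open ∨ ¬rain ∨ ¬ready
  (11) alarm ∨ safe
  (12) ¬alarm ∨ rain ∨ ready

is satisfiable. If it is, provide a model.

Unit clause (alarm) forces alarm = True.
In (¬alarm ∨ safe) only safe is left, so safe = True.
In (¬alarm ∨ ¬rain ∨ ¬safe) only ¬rain is left, so rain = False.
In (¬alarm ∨ rain ∨ ready) only ready is left, so ready = True.
In (¬alarm ∨ open ∨ ¬ready) only open is left, so open = True.
All clauses satisfied.

safe=T, open=T, rain=F, alarm=T, ready=T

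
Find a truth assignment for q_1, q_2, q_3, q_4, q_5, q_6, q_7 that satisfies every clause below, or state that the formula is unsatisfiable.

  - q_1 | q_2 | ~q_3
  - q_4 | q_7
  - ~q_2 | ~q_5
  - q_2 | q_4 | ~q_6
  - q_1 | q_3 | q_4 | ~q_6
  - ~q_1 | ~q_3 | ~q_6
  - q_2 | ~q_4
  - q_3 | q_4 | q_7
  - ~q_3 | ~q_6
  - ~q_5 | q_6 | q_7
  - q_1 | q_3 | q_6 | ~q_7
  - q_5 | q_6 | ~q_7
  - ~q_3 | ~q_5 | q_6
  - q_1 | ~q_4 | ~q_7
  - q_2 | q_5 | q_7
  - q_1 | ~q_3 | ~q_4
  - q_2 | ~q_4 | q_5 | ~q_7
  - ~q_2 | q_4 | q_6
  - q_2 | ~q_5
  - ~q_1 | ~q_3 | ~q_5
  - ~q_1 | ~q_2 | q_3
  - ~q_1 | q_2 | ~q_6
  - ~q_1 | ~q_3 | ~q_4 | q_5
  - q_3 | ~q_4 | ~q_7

Set q_1 = False.
Set q_2 = True.
  then (~q_2 | ~q_5) forces q_5 = False.
Try q_3 = True:
  (~q_3 | ~q_6) forces q_6 = False.
  (q_5 | q_6 | ~q_7) forces q_7 = False.
  (q_4 | q_7) forces q_4 = True.
  clause (q_1 | ~q_3 | ~q_4) is falsified — backtrack.
So q_3 = False.
Try q_4 = False:
  (q_4 | q_7) forces q_7 = True.
  (q_1 | q_3 | q_4 | ~q_6) forces q_6 = False.
  clause (q_1 | q_3 | q_6 | ~q_7) is falsified — backtrack.
So q_4 = True.
  then (q_1 | ~q_4 | ~q_7) forces q_7 = False.
Set q_6 = False.
All clauses satisfied.

q_1: False, q_2: True, q_3: False, q_4: True, q_5: False, q_6: False, q_7: False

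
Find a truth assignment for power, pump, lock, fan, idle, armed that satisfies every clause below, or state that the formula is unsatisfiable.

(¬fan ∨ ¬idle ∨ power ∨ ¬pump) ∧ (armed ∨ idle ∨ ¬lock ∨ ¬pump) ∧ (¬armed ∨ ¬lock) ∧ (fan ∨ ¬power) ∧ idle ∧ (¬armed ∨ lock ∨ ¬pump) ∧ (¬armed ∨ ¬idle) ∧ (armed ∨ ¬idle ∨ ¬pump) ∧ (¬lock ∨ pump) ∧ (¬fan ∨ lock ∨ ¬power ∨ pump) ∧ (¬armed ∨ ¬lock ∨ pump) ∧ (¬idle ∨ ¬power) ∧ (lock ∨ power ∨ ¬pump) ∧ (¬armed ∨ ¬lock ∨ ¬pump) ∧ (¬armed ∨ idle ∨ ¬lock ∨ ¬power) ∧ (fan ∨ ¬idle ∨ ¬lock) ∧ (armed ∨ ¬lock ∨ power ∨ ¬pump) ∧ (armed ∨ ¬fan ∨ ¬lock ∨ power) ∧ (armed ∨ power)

Unsatisfiable — no assignment works.

Case power = True:
  (fan ∨ ¬power) forces fan = True.
  (idle) forces idle = True.
  Clause (¬idle ∨ ¬power) is falsified — contradiction.
Case power = False:
  (idle) forces idle = True.
  (¬armed ∨ ¬idle) forces armed = False.
  Clause (armed ∨ power) is falsified — contradiction.
Both cases fail, so the formula is unsatisfiable.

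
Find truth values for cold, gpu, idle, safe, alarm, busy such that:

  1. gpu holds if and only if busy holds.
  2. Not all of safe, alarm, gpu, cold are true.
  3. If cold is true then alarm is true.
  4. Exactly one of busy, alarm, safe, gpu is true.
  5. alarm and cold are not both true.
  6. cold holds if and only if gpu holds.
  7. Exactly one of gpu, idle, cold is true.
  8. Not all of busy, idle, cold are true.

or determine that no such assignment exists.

cold: False; gpu: False; idle: True; safe: False; alarm: True; busy: False

  (1) gpu=F, busy=F — same ✓
  (2) {safe, alarm, gpu, cold}: 1/4 true — not all ✓
  (3) cold=F ⇒ alarm: vacuous ✓
  (4) {busy, alarm, safe, gpu}: 1 true — exactly one ✓
  (5) alarm=T, cold=F — not both ✓
  (6) cold=F, gpu=F — same ✓
  (7) {gpu, idle, cold}: 1 true — exactly one ✓
  (8) {busy, idle, cold}: 1/3 true — not all ✓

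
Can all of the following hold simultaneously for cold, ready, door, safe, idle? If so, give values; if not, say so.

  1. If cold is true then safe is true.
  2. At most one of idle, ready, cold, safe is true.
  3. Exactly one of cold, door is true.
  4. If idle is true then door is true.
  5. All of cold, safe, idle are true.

Case cold = True:
  (1) with cold=T forces safe = True.
  Constraint (2) is violated (cold=T, safe=T) — contradiction.
Case cold = False:
  Constraint (5) is violated (cold=F) — contradiction.
Both cases fail — unsatisfiable.

The formula is unsatisfiable.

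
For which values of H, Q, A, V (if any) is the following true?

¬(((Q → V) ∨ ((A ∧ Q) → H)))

H = False; Q = True; A = True; V = False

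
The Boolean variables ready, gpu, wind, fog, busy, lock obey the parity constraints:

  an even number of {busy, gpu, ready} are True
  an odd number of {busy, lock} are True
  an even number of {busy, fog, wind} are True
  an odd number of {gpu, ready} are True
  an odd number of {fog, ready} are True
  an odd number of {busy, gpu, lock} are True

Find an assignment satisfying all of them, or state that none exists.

ready=T, gpu=F, wind=T, fog=F, busy=T, lock=F

{busy, gpu, ready}: 2 true → even ✓
{busy, lock}: 1 true → odd ✓
{busy, fog, wind}: 2 true → even ✓
{gpu, ready}: 1 true → odd ✓
{fog, ready}: 1 true → odd ✓
{busy, gpu, lock}: 1 true → odd ✓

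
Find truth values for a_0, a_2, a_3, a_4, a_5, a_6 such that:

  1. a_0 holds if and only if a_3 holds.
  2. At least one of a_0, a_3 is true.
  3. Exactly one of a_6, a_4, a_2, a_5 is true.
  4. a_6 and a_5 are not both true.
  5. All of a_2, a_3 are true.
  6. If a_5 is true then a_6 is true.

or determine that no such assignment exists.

a_0 = True; a_2 = True; a_3 = True; a_4 = False; a_5 = False; a_6 = False

  (1) a_0=T, a_3=T — same ✓
  (2) {a_0, a_3}: 2 true — at least one ✓
  (3) {a_6, a_4, a_2, a_5}: 1 true — exactly one ✓
  (4) a_6=F, a_5=F — not both ✓
  (5) {a_2, a_3}: all 2 true ✓
  (6) a_5=F ⇒ a_6: vacuous ✓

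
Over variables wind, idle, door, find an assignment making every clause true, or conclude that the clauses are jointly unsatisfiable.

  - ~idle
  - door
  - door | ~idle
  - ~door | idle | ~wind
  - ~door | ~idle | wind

wind = False, idle = False, door = True

Unit clause (~idle) forces idle = False.
Unit clause (door) forces door = True.
In (~door | idle | ~wind) only ~wind is left, so wind = False.
Check each clause:
  (~idle): ~idle holds.
  (door): door holds.
  (door | ~idle): door holds.
  (~door | idle | ~wind): ~wind holds.
  (~door | ~idle | wind): ~idle holds.
All clauses satisfied.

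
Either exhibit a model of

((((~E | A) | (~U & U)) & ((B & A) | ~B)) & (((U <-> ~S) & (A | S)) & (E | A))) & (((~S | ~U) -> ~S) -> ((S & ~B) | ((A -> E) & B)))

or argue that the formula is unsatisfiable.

U = False, A = True, B = False, S = True, E = True

  (((~E | A) | (~U & U)) & ((B & A) | ~B)) & (((U <-> ~S) & (A | S)) & (E | A)) = True
    ((~E | A) | (~U & U)) & ((B & A) | ~B) = True
      (~E | A) | (~U & U) = True
        ~E | A = True
          ~E = False
        ~U & U = False
          ~U = True
      (B & A) | ~B = True
        B & A = False
        ~B = True
    ((U <-> ~S) & (A | S)) & (E | A) = True
      (U <-> ~S) & (A | S) = True
        U <-> ~S = True
          ~S = False
        A | S = True
      E | A = True
  ((~S | ~U) -> ~S) -> ((S & ~B) | ((A -> E) & B)) = True
    (~S | ~U) -> ~S = False
      ~S | ~U = True
        ~S = False
        ~U = True
      ~S = False
    (S & ~B) | ((A -> E) & B) = True
      S & ~B = True
        ~B = True
      (A -> E) & B = False
        A -> E = True
Both conjuncts True, so the formula holds.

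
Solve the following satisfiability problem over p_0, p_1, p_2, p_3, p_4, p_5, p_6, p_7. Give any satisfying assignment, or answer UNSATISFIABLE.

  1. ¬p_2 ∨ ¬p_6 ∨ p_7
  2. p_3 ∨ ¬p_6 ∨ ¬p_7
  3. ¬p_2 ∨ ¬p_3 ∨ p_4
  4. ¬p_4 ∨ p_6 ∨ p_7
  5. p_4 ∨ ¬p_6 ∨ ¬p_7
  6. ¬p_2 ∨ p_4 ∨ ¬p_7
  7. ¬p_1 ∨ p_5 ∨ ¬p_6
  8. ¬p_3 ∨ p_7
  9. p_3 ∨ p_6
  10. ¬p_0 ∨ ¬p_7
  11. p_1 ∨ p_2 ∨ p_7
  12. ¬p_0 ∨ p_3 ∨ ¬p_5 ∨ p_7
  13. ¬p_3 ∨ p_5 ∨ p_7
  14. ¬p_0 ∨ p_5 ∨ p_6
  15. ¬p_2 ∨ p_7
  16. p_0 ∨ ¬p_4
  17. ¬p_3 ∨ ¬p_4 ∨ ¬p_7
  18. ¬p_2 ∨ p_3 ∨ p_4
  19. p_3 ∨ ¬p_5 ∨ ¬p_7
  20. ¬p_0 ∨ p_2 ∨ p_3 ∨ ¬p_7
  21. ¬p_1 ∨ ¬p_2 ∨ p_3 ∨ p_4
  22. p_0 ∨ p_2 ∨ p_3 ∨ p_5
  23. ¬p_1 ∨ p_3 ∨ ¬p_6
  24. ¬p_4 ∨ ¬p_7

p_0=F, p_1=F, p_2=F, p_3=T, p_4=F, p_5=T, p_6=F, p_7=T

Set p_0 = False.
  then (p_0 ∨ ¬p_4) forces p_4 = False.
Set p_1 = False.
Set p_2 = False.
  then (p_1 ∨ p_2 ∨ p_7) forces p_7 = True.
  then (p_4 ∨ ¬p_6 ∨ ¬p_7) forces p_6 = False.
  then (p_3 ∨ p_6) forces p_3 = True.
Set p_5 = True.
All clauses satisfied.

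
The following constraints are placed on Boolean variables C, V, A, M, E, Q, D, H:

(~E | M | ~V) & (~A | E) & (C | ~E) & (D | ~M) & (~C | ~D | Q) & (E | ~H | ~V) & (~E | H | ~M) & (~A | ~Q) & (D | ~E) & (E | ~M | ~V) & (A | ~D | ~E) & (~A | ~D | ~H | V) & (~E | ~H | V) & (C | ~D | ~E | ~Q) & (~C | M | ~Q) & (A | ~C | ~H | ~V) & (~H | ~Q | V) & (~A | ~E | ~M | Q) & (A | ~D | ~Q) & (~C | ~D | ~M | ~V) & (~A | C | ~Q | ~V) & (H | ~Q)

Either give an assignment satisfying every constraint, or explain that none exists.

Set C = False.
  then (C | ~E) forces E = False.
  then (~A | E) forces A = False.
Set V = False.
Set M = False.
Try Q = True:
  (~H | ~Q | V) forces H = False.
  clause (H | ~Q) is falsified — backtrack.
So Q = False.
Set D = True.
Set H = True.
All clauses satisfied.

C: False, V: False, A: False, M: False, E: False, Q: False, D: True, H: True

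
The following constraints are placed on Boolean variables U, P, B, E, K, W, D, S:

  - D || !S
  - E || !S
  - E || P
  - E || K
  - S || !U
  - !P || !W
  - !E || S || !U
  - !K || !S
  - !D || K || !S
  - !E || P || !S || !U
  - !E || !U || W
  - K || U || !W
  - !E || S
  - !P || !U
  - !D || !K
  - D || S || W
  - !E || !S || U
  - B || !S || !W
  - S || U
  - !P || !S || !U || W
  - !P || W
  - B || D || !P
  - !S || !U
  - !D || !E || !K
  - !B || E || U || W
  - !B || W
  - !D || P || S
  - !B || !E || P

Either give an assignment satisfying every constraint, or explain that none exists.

Case U = True:
  (S || !U) forces S = True.
  Clause (!S || !U) is falsified — contradiction.
Case U = False:
  (S || U) forces S = True.
  (D || !S) forces D = True.
  (E || !S) forces E = True.
  Clause (!E || !S || U) is falsified — contradiction.
Both cases fail, so the formula is unsatisfiable.

Unsatisfiable — no assignment works.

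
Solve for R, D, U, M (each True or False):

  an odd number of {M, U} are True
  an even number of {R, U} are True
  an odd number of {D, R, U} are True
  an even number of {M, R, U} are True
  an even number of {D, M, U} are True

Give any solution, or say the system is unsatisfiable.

R = True, D = True, U = True, M = False

{M, U}: 1 true → odd ✓
{R, U}: 2 true → even ✓
{D, R, U}: 3 true → odd ✓
{M, R, U}: 2 true → even ✓
{D, M, U}: 2 true → even ✓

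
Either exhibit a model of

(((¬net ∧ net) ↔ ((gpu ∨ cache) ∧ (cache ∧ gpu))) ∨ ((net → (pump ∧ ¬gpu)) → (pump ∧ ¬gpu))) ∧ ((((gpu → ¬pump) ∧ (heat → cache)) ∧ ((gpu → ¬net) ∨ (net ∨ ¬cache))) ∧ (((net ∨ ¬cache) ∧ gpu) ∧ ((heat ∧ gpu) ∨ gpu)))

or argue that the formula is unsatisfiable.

gpu: True; cache: False; heat: False; pump: False; net: True

  ((¬net ∧ net) ↔ ((gpu ∨ cache) ∧ (cache ∧ gpu))) ∨ ((net → (pump ∧ ¬gpu)) → (pump ∧ ¬gpu)) = True
    (¬net ∧ net) ↔ ((gpu ∨ cache) ∧ (cache ∧ gpu)) = True
      ¬net ∧ net = False
        ¬net = False
      (gpu ∨ cache) ∧ (cache ∧ gpu) = False
        gpu ∨ cache = True
        cache ∧ gpu = False
    (net → (pump ∧ ¬gpu)) → (pump ∧ ¬gpu) = True
      net → (pump ∧ ¬gpu) = False
        pump ∧ ¬gpu = False
          ¬gpu = False
      pump ∧ ¬gpu = False
        ¬gpu = False
  (((gpu → ¬pump) ∧ (heat → cache)) ∧ ((gpu → ¬net) ∨ (net ∨ ¬cache))) ∧ (((net ∨ ¬cache) ∧ gpu) ∧ ((heat ∧ gpu) ∨ gpu)) = True
    ((gpu → ¬pump) ∧ (heat → cache)) ∧ ((gpu → ¬net) ∨ (net ∨ ¬cache)) = True
      (gpu → ¬pump) ∧ (heat → cache) = True
        gpu → ¬pump = True
          ¬pump = True
        heat → cache = True
      (gpu → ¬net) ∨ (net ∨ ¬cache) = True
        gpu → ¬net = False
          ¬net = False
        net ∨ ¬cache = True
          ¬cache = True
    ((net ∨ ¬cache) ∧ gpu) ∧ ((heat ∧ gpu) ∨ gpu) = True
      (net ∨ ¬cache) ∧ gpu = True
        net ∨ ¬cache = True
          ¬cache = True
      (heat ∧ gpu) ∨ gpu = True
        heat ∧ gpu = False
Both conjuncts True, so the formula holds.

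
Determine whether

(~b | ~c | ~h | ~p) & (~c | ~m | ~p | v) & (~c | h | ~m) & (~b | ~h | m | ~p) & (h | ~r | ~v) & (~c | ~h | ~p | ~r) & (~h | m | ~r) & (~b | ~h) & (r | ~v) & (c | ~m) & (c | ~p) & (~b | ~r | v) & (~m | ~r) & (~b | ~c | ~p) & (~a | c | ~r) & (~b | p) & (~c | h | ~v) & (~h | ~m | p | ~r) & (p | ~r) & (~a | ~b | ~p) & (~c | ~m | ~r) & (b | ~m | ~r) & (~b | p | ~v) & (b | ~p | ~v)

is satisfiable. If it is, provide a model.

c = True, a = True, b = False, v = False, m = True, p = False, r = False, h = True

Set c = True.
Set a = True.
Try b = True:
  (~b | ~h) forces h = False.
  (~c | h | ~m) forces m = False.
  (~b | ~c | ~p) forces p = False.
  clause (~b | p) is falsified — backtrack.
So b = False.
Try v = True:
  (r | ~v) forces r = True.
  (h | ~r | ~v) forces h = True.
  (~c | ~h | ~p | ~r) forces p = False.
  clause (p | ~r) is falsified — backtrack.
So v = False.
Set m = True.
  then (~c | ~m | ~p | v) forces p = False.
  then (~c | h | ~m) forces h = True.
  then (~m | ~r) forces r = False.
All clauses satisfied.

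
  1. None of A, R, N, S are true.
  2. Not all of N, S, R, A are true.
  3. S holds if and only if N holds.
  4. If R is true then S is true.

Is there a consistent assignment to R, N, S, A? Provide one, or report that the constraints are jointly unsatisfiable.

R: False; N: False; S: False; A: False

  (1) {A, R, N, S}: 0 true — none ✓
  (2) {N, S, R, A}: 0/4 true — not all ✓
  (3) S=F, N=F — same ✓
  (4) R=F ⇒ S: vacuous ✓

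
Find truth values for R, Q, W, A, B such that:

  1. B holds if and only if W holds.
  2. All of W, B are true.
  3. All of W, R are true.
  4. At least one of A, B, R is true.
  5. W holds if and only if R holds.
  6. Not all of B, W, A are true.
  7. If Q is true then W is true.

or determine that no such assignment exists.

R = True, Q = False, W = True, A = False, B = True

  (1) B=T, W=T — same ✓
  (2) {W, B}: all 2 true ✓
  (3) {W, R}: all 2 true ✓
  (4) {A, B, R}: 2 true — at least one ✓
  (5) W=T, R=T — same ✓
  (6) {B, W, A}: 2/3 true — not all ✓
  (7) Q=F ⇒ W: vacuous ✓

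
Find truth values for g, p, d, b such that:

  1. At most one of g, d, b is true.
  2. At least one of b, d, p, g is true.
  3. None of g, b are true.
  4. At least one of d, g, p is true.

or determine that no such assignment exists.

g = False, p = True, d = False, b = False

  (1) {g, d, b}: 0 true — at most one ✓
  (2) {b, d, p, g}: 1 true — at least one ✓
  (3) {g, b}: 0 true — none ✓
  (4) {d, g, p}: 1 true — at least one ✓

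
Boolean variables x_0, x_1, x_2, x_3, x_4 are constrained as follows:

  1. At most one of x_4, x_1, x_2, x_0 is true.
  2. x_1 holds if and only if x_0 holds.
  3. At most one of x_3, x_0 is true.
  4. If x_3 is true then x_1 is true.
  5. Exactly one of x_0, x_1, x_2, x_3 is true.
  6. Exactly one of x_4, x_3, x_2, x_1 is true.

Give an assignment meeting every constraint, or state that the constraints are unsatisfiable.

x_0: False, x_1: False, x_2: True, x_3: False, x_4: False

  (1) {x_4, x_1, x_2, x_0}: 1 true — at most one ✓
  (2) x_1=F, x_0=F — same ✓
  (3) {x_3, x_0}: 0 true — at most one ✓
  (4) x_3=F ⇒ x_1: vacuous ✓
  (5) {x_0, x_1, x_2, x_3}: 1 true — exactly one ✓
  (6) {x_4, x_3, x_2, x_1}: 1 true — exactly one ✓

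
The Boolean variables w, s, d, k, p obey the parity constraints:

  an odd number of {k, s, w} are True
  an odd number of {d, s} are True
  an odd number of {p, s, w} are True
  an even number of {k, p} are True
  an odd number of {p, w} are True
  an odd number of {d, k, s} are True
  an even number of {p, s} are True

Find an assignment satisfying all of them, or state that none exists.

w: True, s: False, d: True, k: False, p: False

{k, s, w}: 1 true → odd ✓
{d, s}: 1 true → odd ✓
{p, s, w}: 1 true → odd ✓
{k, p}: 0 true → even ✓
{p, w}: 1 true → odd ✓
{d, k, s}: 1 true → odd ✓
{p, s}: 0 true → even ✓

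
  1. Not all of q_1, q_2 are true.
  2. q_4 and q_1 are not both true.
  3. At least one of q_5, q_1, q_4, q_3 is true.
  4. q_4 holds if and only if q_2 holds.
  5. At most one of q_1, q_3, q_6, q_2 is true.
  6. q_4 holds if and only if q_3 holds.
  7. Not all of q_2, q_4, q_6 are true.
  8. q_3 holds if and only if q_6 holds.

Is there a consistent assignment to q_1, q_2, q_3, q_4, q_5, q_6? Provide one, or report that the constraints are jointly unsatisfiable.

q_1: False; q_2: False; q_3: False; q_4: False; q_5: True; q_6: False

  (1) {q_1, q_2}: 0/2 true — not all ✓
  (2) q_4=F, q_1=F — not both ✓
  (3) {q_5, q_1, q_4, q_3}: 1 true — at least one ✓
  (4) q_4=F, q_2=F — same ✓
  (5) {q_1, q_3, q_6, q_2}: 0 true — at most one ✓
  (6) q_4=F, q_3=F — same ✓
  (7) {q_2, q_4, q_6}: 0/3 true — not all ✓
  (8) q_3=F, q_6=F — same ✓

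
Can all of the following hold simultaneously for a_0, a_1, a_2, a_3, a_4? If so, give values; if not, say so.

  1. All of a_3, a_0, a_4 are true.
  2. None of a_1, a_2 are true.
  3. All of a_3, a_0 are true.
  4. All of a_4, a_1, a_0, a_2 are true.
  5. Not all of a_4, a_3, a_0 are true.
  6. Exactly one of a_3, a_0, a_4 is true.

Case a_1 = True:
  Constraint (2) is violated (a_1=T) — contradiction.
Case a_1 = False:
  Constraint (4) is violated (a_1=F) — contradiction.
Both cases fail — unsatisfiable.

UNSATISFIABLE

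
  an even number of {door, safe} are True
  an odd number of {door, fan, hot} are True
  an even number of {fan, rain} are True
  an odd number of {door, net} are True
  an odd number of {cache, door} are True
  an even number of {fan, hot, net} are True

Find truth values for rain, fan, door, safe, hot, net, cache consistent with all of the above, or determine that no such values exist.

rain=T, fan=T, door=T, safe=T, hot=T, net=F, cache=F

{door, safe}: 2 true → even ✓
{door, fan, hot}: 3 true → odd ✓
{fan, rain}: 2 true → even ✓
{door, net}: 1 true → odd ✓
{cache, door}: 1 true → odd ✓
{fan, hot, net}: 2 true → even ✓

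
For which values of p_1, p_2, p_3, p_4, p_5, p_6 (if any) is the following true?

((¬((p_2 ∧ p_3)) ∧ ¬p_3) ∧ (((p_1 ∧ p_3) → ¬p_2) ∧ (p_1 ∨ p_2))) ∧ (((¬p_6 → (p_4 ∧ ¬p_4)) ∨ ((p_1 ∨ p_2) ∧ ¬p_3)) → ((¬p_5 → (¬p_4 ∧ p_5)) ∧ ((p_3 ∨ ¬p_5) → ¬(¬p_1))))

p_1=F, p_2=T, p_3=F, p_4=T, p_5=T, p_6=T

  (¬((p_2 ∧ p_3)) ∧ ¬p_3) ∧ (((p_1 ∧ p_3) → ¬p_2) ∧ (p_1 ∨ p_2)) = True
    ¬((p_2 ∧ p_3)) ∧ ¬p_3 = True
      ¬((p_2 ∧ p_3)) = True
        p_2 ∧ p_3 = False
      ¬p_3 = True
    ((p_1 ∧ p_3) → ¬p_2) ∧ (p_1 ∨ p_2) = True
      (p_1 ∧ p_3) → ¬p_2 = True
        p_1 ∧ p_3 = False
        ¬p_2 = False
      p_1 ∨ p_2 = True
  ((¬p_6 → (p_4 ∧ ¬p_4)) ∨ ((p_1 ∨ p_2) ∧ ¬p_3)) → ((¬p_5 → (¬p_4 ∧ p_5)) ∧ ((p_3 ∨ ¬p_5) → ¬(¬p_1))) = True
    (¬p_6 → (p_4 ∧ ¬p_4)) ∨ ((p_1 ∨ p_2) ∧ ¬p_3) = True
      ¬p_6 → (p_4 ∧ ¬p_4) = True
        ¬p_6 = False
        p_4 ∧ ¬p_4 = False
          ¬p_4 = False
      (p_1 ∨ p_2) ∧ ¬p_3 = True
        p_1 ∨ p_2 = True
        ¬p_3 = True
    (¬p_5 → (¬p_4 ∧ p_5)) ∧ ((p_3 ∨ ¬p_5) → ¬(¬p_1)) = True
      ¬p_5 → (¬p_4 ∧ p_5) = True
        ¬p_5 = False
        ¬p_4 ∧ p_5 = False
          ¬p_4 = False
      (p_3 ∨ ¬p_5) → ¬(¬p_1) = True
        p_3 ∨ ¬p_5 = False
          ¬p_5 = False
        ¬(¬p_1) = False
          ¬p_1 = True
Both conjuncts True, so the formula holds.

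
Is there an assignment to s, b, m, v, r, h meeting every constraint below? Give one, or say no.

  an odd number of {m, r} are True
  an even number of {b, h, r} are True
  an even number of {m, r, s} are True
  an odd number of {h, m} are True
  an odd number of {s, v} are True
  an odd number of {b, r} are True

s = True, b = False, m = False, v = False, r = True, h = True

{m, r}: 1 true → odd ✓
{b, h, r}: 2 true → even ✓
{m, r, s}: 2 true → even ✓
{h, m}: 1 true → odd ✓
{s, v}: 1 true → odd ✓
{b, r}: 1 true → odd ✓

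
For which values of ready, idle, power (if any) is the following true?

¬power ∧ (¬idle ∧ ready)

ready=T, idle=F, power=F

  ¬power = True
  ¬idle ∧ ready = True
    ¬idle = True
Both conjuncts True, so the formula holds.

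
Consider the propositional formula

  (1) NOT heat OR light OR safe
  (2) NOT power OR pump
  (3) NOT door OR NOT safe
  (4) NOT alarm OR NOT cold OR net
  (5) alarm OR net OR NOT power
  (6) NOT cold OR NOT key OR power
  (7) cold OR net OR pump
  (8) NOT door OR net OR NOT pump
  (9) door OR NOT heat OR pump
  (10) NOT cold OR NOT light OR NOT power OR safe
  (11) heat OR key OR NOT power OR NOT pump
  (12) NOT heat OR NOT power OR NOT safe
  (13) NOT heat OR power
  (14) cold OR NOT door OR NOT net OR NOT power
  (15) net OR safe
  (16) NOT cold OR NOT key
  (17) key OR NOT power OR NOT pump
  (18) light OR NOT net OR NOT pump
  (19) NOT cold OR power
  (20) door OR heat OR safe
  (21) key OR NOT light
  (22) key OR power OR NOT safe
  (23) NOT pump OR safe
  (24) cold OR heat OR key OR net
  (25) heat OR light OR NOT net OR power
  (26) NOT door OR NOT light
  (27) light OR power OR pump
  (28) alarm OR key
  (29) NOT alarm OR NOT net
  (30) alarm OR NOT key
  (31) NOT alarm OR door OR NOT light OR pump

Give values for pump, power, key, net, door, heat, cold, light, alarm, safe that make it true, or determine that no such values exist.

Set pump = True.
  then (NOT pump OR safe) forces safe = True.
  then (NOT door OR NOT safe) forces door = False.
Set power = True.
  then (NOT heat OR NOT power OR NOT safe) forces heat = False.
  then (key OR NOT power OR NOT pump) forces key = True.
  then (alarm OR NOT key) forces alarm = True.
  then (NOT cold OR NOT key) forces cold = False.
  then (NOT alarm OR NOT net) forces net = False.
Set light = True.
All clauses satisfied.

pump=T; power=T; key=T; net=F; door=F; heat=F; cold=F; light=T; alarm=T; safe=T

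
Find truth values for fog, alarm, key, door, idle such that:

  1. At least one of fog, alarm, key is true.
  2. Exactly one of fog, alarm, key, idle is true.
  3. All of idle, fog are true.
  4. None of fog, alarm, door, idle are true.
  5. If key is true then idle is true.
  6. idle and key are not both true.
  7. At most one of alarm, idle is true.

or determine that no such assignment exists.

Case fog = True:
  Constraint (4) is violated (fog=T) — contradiction.
Case fog = False:
  Constraint (3) is violated (fog=F) — contradiction.
Both cases fail — unsatisfiable.

UNSATISFIABLE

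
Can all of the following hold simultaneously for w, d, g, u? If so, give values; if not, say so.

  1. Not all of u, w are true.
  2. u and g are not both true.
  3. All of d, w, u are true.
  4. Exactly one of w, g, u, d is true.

Case d = True:
  (3) forces w = True.
  Constraint (4) is violated (w=T, d=T) — contradiction.
Case d = False:
  Constraint (3) is violated (d=F) — contradiction.
Both cases fail — unsatisfiable.

UNSATISFIABLE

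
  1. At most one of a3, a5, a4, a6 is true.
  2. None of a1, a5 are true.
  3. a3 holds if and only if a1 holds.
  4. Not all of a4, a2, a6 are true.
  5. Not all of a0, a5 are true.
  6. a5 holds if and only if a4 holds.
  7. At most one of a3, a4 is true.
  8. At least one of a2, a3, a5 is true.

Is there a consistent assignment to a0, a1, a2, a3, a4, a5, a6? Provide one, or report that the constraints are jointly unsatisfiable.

a0: False, a1: False, a2: True, a3: False, a4: False, a5: False, a6: False

  (1) {a3, a5, a4, a6}: 0 true — at most one ✓
  (2) {a1, a5}: 0 true — none ✓
  (3) a3=F, a1=F — same ✓
  (4) {a4, a2, a6}: 1/3 true — not all ✓
  (5) {a0, a5}: 0/2 true — not all ✓
  (6) a5=F, a4=F — same ✓
  (7) {a3, a4}: 0 true — at most one ✓
  (8) {a2, a3, a5}: 1 true — at least one ✓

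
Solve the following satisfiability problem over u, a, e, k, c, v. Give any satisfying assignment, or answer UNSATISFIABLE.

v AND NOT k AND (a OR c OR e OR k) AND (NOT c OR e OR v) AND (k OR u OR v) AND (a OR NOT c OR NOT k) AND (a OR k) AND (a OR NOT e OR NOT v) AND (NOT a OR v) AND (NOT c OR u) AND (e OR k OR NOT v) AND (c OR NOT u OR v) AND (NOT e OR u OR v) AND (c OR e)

Unit clause (v) forces v = True.
Unit clause (NOT k) forces k = False.
In (a OR k) only a is left, so a = True.
In (e OR k OR NOT v) only e is left, so e = True.
Set u = True.
Set c = True.
All clauses satisfied.

u = True, a = True, e = True, k = False, c = True, v = True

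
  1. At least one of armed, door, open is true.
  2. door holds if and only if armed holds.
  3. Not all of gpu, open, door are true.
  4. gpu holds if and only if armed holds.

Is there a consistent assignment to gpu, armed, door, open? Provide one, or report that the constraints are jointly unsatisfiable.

gpu=F, armed=F, door=F, open=T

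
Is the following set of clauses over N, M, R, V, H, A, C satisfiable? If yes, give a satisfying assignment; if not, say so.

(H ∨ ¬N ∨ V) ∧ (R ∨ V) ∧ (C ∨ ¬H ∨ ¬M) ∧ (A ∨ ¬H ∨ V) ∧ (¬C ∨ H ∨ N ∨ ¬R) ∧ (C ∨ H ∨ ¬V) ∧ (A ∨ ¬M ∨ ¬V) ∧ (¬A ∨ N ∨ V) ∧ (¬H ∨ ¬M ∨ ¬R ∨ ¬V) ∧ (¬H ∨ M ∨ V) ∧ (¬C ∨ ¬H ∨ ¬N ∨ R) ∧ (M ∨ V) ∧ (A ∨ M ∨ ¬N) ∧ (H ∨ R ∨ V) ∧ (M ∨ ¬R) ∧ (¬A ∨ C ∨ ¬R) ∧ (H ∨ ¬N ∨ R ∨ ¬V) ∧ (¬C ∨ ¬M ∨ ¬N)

Set N = False.
Set M = True.
Set R = True.
Set V = False.
  then (¬A ∨ N ∨ V) forces A = False.
  then (A ∨ ¬H ∨ V) forces H = False.
  then (¬C ∨ H ∨ N ∨ ¬R) forces C = False.
All clauses satisfied.

N = False, M = True, R = True, V = False, H = False, A = False, C = False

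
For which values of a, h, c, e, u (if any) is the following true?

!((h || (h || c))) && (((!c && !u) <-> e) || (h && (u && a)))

a: True, h: False, c: False, e: True, u: False

  !((h || (h || c))) = True
    h || (h || c) = False
      h || c = False
  ((!c && !u) <-> e) || (h && (u && a)) = True
    (!c && !u) <-> e = True
      !c && !u = True
        !c = True
        !u = True
    h && (u && a) = False
      u && a = False
Both conjuncts True, so the formula holds.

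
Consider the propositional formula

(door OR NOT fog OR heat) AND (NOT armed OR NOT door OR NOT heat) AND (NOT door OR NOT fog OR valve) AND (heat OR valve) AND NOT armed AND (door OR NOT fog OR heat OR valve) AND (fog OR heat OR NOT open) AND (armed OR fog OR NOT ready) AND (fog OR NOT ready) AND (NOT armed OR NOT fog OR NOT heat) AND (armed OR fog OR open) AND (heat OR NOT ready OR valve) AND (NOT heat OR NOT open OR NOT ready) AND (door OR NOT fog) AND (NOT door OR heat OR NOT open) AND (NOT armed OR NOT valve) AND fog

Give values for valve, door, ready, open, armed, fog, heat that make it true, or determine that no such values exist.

Unit clause (NOT armed) forces armed = False.
Unit clause (fog) forces fog = True.
In (door OR NOT fog) only door is left, so door = True.
In (NOT door OR NOT fog OR valve) only valve is left, so valve = True.
Set ready = True.
Try open = True:
  (NOT heat OR NOT open OR NOT ready) forces heat = False.
  clause (NOT door OR heat OR NOT open) is falsified — backtrack.
So open = False.
Set heat = True.
All clauses satisfied.

valve: True, door: True, ready: True, open: False, armed: False, fog: True, heat: True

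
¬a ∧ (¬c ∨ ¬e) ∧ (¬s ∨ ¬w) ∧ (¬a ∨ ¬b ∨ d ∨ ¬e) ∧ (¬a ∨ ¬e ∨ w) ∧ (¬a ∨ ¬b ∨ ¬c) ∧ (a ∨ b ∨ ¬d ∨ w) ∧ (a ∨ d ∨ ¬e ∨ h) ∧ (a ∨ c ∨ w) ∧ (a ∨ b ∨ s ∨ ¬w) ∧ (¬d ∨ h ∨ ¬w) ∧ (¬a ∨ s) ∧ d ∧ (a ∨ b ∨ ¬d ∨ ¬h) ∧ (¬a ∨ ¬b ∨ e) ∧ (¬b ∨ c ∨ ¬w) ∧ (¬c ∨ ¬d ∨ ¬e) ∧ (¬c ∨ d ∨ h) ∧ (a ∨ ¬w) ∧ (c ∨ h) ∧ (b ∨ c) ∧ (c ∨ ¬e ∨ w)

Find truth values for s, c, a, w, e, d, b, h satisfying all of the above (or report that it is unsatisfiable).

Unit clause (¬a) forces a = False.
Unit clause (d) forces d = True.
In (a ∨ ¬w) only ¬w is left, so w = False.
In (a ∨ b ∨ ¬d ∨ w) only b is left, so b = True.
In (a ∨ c ∨ w) only c is left, so c = True.
In (¬c ∨ ¬d ∨ ¬e) only ¬e is left, so e = False.
Set s = False.
Set h = False.
All clauses satisfied.

s: False, c: True, a: False, w: False, e: False, d: True, b: True, h: False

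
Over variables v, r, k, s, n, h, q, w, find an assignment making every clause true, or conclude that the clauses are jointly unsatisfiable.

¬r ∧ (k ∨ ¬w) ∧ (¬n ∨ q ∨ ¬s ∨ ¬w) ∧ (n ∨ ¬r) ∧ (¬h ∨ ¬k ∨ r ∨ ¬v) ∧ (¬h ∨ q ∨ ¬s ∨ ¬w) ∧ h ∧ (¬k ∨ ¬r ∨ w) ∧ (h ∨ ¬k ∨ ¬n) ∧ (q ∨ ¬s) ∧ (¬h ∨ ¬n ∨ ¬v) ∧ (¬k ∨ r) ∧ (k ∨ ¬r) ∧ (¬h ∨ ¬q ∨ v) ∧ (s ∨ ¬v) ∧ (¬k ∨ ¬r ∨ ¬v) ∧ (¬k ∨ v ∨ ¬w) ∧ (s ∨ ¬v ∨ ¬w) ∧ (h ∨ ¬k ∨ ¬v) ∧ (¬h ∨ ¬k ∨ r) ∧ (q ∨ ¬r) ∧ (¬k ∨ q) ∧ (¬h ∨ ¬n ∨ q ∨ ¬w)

Unit clause (¬r) forces r = False.
Unit clause (h) forces h = True.
In (¬k ∨ r) only ¬k is left, so k = False.
In (k ∨ ¬w) only ¬w is left, so w = False.
Set v = True.
  then (¬h ∨ ¬n ∨ ¬v) forces n = False.
  then (s ∨ ¬v) forces s = True.
  then (q ∨ ¬s) forces q = True.
All clauses satisfied.

v=T, r=F, k=F, s=T, n=F, h=T, q=T, w=F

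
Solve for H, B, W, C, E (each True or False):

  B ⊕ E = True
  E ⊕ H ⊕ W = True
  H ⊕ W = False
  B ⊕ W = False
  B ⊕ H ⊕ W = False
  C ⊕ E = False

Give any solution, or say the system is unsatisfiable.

H=F; B=F; W=F; C=T; E=T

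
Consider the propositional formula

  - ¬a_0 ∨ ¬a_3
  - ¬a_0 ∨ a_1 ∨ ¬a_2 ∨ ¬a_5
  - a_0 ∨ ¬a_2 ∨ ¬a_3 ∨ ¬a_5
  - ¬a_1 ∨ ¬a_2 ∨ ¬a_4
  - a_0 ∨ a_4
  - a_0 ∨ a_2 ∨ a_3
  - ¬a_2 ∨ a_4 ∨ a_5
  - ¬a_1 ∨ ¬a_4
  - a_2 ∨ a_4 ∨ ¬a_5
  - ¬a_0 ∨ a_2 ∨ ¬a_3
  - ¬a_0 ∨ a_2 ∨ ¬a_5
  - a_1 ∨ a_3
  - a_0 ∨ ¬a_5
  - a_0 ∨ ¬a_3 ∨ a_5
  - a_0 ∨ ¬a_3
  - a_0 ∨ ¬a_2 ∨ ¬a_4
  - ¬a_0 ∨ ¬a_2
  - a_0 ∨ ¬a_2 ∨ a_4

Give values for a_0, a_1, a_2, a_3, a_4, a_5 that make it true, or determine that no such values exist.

a_0 = True, a_1 = True, a_2 = False, a_3 = False, a_4 = False, a_5 = False

Try a_0 = False:
  (a_0 ∨ a_4) forces a_4 = True.
  (¬a_1 ∨ ¬a_4) forces a_1 = False.
  (a_1 ∨ a_3) forces a_3 = True.
  clause (a_0 ∨ ¬a_3) is falsified — backtrack.
So a_0 = True.
  then (¬a_0 ∨ ¬a_3) forces a_3 = False.
  then (a_1 ∨ a_3) forces a_1 = True.
  then (¬a_0 ∨ ¬a_2) forces a_2 = False.
  then (¬a_1 ∨ ¬a_4) forces a_4 = False.
  then (a_2 ∨ a_4 ∨ ¬a_5) forces a_5 = False.
All clauses satisfied.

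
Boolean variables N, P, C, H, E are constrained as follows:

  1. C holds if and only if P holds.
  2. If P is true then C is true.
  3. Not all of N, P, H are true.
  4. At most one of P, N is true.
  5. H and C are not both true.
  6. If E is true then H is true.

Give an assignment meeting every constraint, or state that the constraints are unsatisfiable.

N = False, P = True, C = True, H = False, E = False

  (1) C=T, P=T — same ✓
  (2) P=T ⇒ C: T ✓
  (3) {N, P, H}: 1/3 true — not all ✓
  (4) {P, N}: 1 true — at most one ✓
  (5) H=F, C=T — not both ✓
  (6) E=F ⇒ H: vacuous ✓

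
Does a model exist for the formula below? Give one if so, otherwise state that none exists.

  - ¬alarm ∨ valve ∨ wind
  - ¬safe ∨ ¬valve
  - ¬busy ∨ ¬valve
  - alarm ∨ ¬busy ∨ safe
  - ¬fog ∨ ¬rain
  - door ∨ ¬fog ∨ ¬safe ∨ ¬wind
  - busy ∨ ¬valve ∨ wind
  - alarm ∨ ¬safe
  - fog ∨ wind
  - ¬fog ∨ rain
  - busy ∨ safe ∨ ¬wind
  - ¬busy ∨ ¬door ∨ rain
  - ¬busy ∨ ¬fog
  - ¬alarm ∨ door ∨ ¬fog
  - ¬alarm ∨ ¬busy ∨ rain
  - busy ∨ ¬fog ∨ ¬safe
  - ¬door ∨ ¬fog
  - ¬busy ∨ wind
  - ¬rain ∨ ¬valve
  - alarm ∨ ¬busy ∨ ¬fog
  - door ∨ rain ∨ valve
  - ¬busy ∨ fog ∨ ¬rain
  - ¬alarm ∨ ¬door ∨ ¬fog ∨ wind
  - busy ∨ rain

safe=T, alarm=T, wind=T, door=T, fog=F, rain=T, busy=F, valve=F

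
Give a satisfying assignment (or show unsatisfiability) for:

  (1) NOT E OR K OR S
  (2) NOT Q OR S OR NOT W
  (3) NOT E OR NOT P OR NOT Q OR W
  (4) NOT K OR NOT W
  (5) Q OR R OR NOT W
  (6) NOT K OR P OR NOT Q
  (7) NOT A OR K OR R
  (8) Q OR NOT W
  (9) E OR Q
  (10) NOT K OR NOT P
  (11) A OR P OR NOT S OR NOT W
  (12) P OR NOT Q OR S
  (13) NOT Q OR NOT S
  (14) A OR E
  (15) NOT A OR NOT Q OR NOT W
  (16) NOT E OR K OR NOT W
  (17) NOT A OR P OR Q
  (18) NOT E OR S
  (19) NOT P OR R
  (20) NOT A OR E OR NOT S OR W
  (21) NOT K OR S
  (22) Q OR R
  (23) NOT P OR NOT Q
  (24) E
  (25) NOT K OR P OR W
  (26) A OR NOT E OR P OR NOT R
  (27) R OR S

Unit clause (E) forces E = True.
In (NOT E OR S) only S is left, so S = True.
In (NOT Q OR NOT S) only NOT Q is left, so Q = False.
In (Q OR R) only R is left, so R = True.
In (Q OR NOT W) only NOT W is left, so W = False.
Set A = True.
  then (NOT A OR P OR Q) forces P = True.
  then (NOT K OR NOT P) forces K = False.
All clauses satisfied.

A = True, W = False, P = True, R = True, E = True, S = True, K = False, Q = False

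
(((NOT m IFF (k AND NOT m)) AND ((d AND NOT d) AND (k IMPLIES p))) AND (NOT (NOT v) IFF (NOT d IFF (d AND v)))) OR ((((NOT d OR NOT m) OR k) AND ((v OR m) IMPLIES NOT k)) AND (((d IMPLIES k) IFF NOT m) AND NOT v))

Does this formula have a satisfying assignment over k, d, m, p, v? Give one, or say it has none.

k = True, d = False, m = False, p = True, v = False

  (((NOT m IFF (k AND NOT m)) AND ((d AND NOT d) AND (k IMPLIES p))) AND (NOT (NOT v) IFF (NOT d IFF (d AND v)))) OR ((((NOT d OR NOT m) OR k) AND ((v OR m) IMPLIES NOT k)) AND (((d IMPLIES k) IFF NOT m) AND NOT v)) = True
    ((NOT m IFF (k AND NOT m)) AND ((d AND NOT d) AND (k IMPLIES p))) AND (NOT (NOT v) IFF (NOT d IFF (d AND v))) = False
      (NOT m IFF (k AND NOT m)) AND ((d AND NOT d) AND (k IMPLIES p)) = False
        NOT m IFF (k AND NOT m) = True
          NOT m = True
          k AND NOT m = True
            NOT m = True
        (d AND NOT d) AND (k IMPLIES p) = False
          d AND NOT d = False
            NOT d = True
          k IMPLIES p = True
      NOT (NOT v) IFF (NOT d IFF (d AND v)) = True
        NOT (NOT v) = False
          NOT v = True
        NOT d IFF (d AND v) = False
          NOT d = True
          d AND v = False
    (((NOT d OR NOT m) OR k) AND ((v OR m) IMPLIES NOT k)) AND (((d IMPLIES k) IFF NOT m) AND NOT v) = True
      ((NOT d OR NOT m) OR k) AND ((v OR m) IMPLIES NOT k) = True
        (NOT d OR NOT m) OR k = True
          NOT d OR NOT m = True
            NOT d = True
            NOT m = True
        (v OR m) IMPLIES NOT k = True
          v OR m = False
          NOT k = False
      ((d IMPLIES k) IFF NOT m) AND NOT v = True
        (d IMPLIES k) IFF NOT m = True
          d IMPLIES k = True
          NOT m = True
        NOT v = True
The formula evaluates to True.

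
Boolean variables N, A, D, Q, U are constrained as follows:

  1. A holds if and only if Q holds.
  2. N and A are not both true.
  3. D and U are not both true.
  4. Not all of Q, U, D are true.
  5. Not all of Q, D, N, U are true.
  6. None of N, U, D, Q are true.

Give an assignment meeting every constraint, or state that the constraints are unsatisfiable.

N = False, A = False, D = False, Q = False, U = False

  (1) A=F, Q=F — same ✓
  (2) N=F, A=F — not both ✓
  (3) D=F, U=F — not both ✓
  (4) {Q, U, D}: 0/3 true — not all ✓
  (5) {Q, D, N, U}: 0/4 true — not all ✓
  (6) {N, U, D, Q}: 0 true — none ✓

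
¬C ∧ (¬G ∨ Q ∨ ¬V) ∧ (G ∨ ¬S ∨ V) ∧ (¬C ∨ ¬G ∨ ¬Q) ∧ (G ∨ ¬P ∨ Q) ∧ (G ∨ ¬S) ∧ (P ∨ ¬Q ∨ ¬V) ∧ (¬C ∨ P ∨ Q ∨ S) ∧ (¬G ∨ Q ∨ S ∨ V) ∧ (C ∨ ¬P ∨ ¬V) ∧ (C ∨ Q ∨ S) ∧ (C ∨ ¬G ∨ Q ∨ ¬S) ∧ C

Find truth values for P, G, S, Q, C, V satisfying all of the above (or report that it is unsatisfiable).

The formula is unsatisfiable.

Case C = True:
  Clause (¬C) is falsified — contradiction.
Case C = False:
  Clause (C) is falsified — contradiction.
Both cases fail, so the formula is unsatisfiable.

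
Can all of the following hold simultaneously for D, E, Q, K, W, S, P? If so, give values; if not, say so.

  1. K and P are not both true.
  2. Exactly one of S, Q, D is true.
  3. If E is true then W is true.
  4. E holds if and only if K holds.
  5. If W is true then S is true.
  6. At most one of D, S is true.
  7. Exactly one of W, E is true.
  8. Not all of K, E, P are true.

D = False; E = False; Q = False; K = False; W = True; S = True; P = True

  (1) K=F, P=T — not both ✓
  (2) {S, Q, D}: 1 true — exactly one ✓
  (3) E=F ⇒ W: vacuous ✓
  (4) E=F, K=F — same ✓
  (5) W=T ⇒ S: T ✓
  (6) {D, S}: 1 true — at most one ✓
  (7) {W, E}: 1 true — exactly one ✓
  (8) {K, E, P}: 1/3 true — not all ✓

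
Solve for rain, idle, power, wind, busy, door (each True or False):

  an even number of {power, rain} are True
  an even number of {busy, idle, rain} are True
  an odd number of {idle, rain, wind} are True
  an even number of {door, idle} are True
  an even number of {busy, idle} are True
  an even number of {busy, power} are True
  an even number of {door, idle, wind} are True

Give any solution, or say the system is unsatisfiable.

Unsatisfiable — no assignment works.

Adding constraints 1, 3, 4, 5, 6, 7 mod 2: every variable appears an even number of times on the left, so the left side is 0.
But the right sides sum to 1 (mod 2). 0 ≠ 1 — the system is inconsistent.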